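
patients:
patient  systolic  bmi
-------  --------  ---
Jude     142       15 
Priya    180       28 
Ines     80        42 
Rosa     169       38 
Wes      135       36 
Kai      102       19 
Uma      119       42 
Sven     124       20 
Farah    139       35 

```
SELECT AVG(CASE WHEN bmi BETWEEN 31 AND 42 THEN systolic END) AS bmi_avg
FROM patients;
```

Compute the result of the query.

patient=Jude: ✗
patient=Priya: ✗
patient=Ines: ✓ → 80
patient=Rosa: ✓ → 169
patient=Wes: ✓ → 135
patient=Kai: ✗
patient=Uma: ✓ → 119
patient=Sven: ✗
patient=Farah: ✓ → 139
bmi_avg = (80 + 169 + 135 + 119 + 139) / 5 = 128.4

128.4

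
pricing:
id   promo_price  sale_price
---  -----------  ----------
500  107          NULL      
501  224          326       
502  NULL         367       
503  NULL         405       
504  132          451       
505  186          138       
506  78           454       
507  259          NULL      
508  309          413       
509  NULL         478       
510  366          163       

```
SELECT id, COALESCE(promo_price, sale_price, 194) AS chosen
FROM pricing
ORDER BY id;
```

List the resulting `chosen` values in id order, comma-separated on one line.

107, 224, 367, 405, 132, 186, 78, 259, 309, 478, 366

id=500: promo_price=107 → 107
id=501: promo_price=224 → 224
id=502: promo_price=NULL, sale_price=367 → 367
id=503: promo_price=NULL, sale_price=405 → 405
id=504: promo_price=132 → 132
id=505: promo_price=186 → 186
id=506: promo_price=78 → 78
id=507: promo_price=259 → 259
id=508: promo_price=309 → 309
id=509: promo_price=NULL, sale_price=478 → 478
id=510: promo_price=366 → 366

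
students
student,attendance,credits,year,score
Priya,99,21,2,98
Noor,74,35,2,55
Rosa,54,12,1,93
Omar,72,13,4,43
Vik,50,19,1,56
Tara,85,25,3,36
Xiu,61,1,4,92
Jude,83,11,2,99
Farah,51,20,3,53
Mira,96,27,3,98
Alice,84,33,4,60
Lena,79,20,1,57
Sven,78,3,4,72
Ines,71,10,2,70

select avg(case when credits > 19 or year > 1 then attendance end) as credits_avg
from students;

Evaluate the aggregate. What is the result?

77.75

student=Priya: ✓ → 99
student=Noor: ✓ → 74
student=Rosa: ✗
student=Omar: ✓ → 72
student=Vik: ✗
student=Tara: ✓ → 85
student=Xiu: ✓ → 61
student=Jude: ✓ → 83
student=Farah: ✓ → 51
student=Mira: ✓ → 96
student=Alice: ✓ → 84
student=Lena: ✓ → 79
student=Sven: ✓ → 78
student=Ines: ✓ → 71
credits_avg = (99 + 74 + 72 + 85 + 61 + 83 + 51 + 96 + 84 + 79 + 78 + 71) / 12 = 77.75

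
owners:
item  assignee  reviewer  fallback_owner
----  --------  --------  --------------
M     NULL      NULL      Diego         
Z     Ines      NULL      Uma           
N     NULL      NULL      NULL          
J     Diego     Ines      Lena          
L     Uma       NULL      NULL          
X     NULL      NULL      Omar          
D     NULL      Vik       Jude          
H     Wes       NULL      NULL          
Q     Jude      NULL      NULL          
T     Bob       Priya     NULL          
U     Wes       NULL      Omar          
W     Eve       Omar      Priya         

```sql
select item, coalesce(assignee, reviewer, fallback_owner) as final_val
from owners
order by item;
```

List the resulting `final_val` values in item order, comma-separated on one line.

Vik, Wes, Diego, Uma, Diego, NULL, Jude, Bob, Wes, Eve, Omar, Ines

item=D: assignee=NULL, reviewer=Vik → Vik
item=H: assignee=Wes → Wes
item=J: assignee=Diego → Diego
item=L: assignee=Uma → Uma
item=M: assignee=NULL, reviewer=NULL, fallback_owner=Diego → Diego
item=N: assignee=NULL, reviewer=NULL, fallback_owner=NULL (all NULL) → NULL
item=Q: assignee=Jude → Jude
item=T: assignee=Bob → Bob
item=U: assignee=Wes → Wes
item=W: assignee=Eve → Eve
item=X: assignee=NULL, reviewer=NULL, fallback_owner=Omar → Omar
item=Z: assignee=Ines → Ines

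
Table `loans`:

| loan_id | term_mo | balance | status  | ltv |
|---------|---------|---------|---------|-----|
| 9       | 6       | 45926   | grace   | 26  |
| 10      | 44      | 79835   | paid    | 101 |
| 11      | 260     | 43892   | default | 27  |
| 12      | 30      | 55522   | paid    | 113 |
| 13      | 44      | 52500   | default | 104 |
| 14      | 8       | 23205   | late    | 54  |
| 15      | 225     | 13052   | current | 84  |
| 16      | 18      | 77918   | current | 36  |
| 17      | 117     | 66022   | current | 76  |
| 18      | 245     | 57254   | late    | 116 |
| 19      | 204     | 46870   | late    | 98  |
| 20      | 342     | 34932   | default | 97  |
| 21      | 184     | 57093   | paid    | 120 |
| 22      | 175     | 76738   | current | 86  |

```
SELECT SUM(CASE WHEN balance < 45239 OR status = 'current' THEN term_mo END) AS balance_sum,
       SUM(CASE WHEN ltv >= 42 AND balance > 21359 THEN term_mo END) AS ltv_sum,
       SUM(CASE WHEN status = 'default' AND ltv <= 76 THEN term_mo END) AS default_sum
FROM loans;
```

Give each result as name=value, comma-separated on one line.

balance_sum=1145, ltv_sum=1393, default_sum=260

[balance_sum: balance < 45239 OR status = 'current']
loan_id=9: ✗
loan_id=10: ✗
loan_id=11: ✓ → 260
loan_id=12: ✗
loan_id=13: ✗
loan_id=14: ✓ → 8
loan_id=15: ✓ → 225
loan_id=16: ✓ → 18
loan_id=17: ✓ → 117
loan_id=18: ✗
loan_id=19: ✗
loan_id=20: ✓ → 342
loan_id=21: ✗
loan_id=22: ✓ → 175
balance_sum = 260 + 8 + 225 + 18 + 117 + 342 + 175 = 1145
—
[ltv_sum: ltv >= 42 AND balance > 21359]
loan_id=9: ✗
loan_id=10: ✓ → 44
loan_id=11: ✗
loan_id=12: ✓ → 30
loan_id=13: ✓ → 44
loan_id=14: ✓ → 8
loan_id=15: ✗
loan_id=16: ✗
loan_id=17: ✓ → 117
loan_id=18: ✓ → 245
loan_id=19: ✓ → 204
loan_id=20: ✓ → 342
loan_id=21: ✓ → 184
loan_id=22: ✓ → 175
ltv_sum = 44 + 30 + 44 + 8 + 117 + 245 + 204 + 342 + 184 + 175 = 1393
—
[default_sum: status = 'default' AND ltv <= 76]
loan_id=9: ✗
loan_id=10: ✗
loan_id=11: ✓ → 260
loan_id=12: ✗
loan_id=13: ✗
loan_id=14: ✗
loan_id=15: ✗
loan_id=16: ✗
loan_id=17: ✗
loan_id=18: ✗
loan_id=19: ✗
loan_id=20: ✗
loan_id=21: ✗
loan_id=22: ✗
default_sum = 260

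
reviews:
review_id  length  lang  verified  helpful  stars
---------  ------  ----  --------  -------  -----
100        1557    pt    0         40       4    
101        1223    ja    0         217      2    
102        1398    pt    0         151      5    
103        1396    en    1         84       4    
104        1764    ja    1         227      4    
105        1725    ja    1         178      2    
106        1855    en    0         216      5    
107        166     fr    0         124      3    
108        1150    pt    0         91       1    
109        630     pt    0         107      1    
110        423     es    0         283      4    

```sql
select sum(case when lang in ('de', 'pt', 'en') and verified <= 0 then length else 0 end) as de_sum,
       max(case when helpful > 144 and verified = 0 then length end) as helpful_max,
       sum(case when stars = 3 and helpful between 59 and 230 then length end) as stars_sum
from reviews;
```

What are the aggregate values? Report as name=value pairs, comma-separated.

de_sum=6590, helpful_max=1855, stars_sum=166

[de_sum: lang in ('de', 'pt', 'en') and verified <= 0]
review_id=100: ✓ → 1557
review_id=101: ✗
review_id=102: ✓ → 1398
review_id=103: ✗
review_id=104: ✗
review_id=105: ✗
review_id=106: ✓ → 1855
review_id=107: ✗
review_id=108: ✓ → 1150
review_id=109: ✓ → 630
review_id=110: ✗
de_sum = 1557 + 1398 + 1855 + 1150 + 630 = 6590
—
[helpful_max: helpful > 144 and verified = 0]
review_id=100: ✗
review_id=101: ✓ → 1223
review_id=102: ✓ → 1398
review_id=103: ✗
review_id=104: ✗
review_id=105: ✗
review_id=106: ✓ → 1855
review_id=107: ✗
review_id=108: ✗
review_id=109: ✗
review_id=110: ✓ → 423
helpful_max = MAX(1223, 1398, 1855, 423) = 1855
—
[stars_sum: stars = 3 and helpful between 59 and 230]
review_id=100: ✗
review_id=101: ✗
review_id=102: ✗
review_id=103: ✗
review_id=104: ✗
review_id=105: ✗
review_id=106: ✗
review_id=107: ✓ → 166
review_id=108: ✗
review_id=109: ✗
review_id=110: ✗
stars_sum = 166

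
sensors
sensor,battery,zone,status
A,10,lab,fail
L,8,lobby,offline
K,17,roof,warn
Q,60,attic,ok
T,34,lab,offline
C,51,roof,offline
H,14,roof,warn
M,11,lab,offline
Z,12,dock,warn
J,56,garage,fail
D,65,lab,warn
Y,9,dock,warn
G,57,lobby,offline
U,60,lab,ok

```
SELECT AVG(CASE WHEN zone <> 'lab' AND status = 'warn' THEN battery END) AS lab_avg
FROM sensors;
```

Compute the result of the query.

sensor=A: ✗
sensor=L: ✗
sensor=K: ✓ → 17
sensor=Q: ✗
sensor=T: ✗
sensor=C: ✗
sensor=H: ✓ → 14
sensor=M: ✗
sensor=Z: ✓ → 12
sensor=J: ✗
sensor=D: ✗
sensor=Y: ✓ → 9
sensor=G: ✗
sensor=U: ✗
lab_avg = (17 + 14 + 12 + 9) / 4 = 13

13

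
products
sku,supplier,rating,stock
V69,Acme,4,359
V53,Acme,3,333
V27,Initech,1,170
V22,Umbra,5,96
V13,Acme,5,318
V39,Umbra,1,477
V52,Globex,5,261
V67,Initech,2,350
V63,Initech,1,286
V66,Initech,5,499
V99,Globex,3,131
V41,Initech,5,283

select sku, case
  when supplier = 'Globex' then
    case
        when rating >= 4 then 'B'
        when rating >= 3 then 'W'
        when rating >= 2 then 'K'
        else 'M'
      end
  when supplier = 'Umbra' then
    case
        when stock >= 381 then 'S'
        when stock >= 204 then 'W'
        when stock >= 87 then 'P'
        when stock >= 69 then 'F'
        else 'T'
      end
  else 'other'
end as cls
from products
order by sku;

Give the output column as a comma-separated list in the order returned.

sku=V13: supplier='Acme' → outer ELSE → other
sku=V22: supplier='Umbra' → inner[stock >= 87] → P
sku=V27: supplier='Initech' → outer ELSE → other
sku=V39: supplier='Umbra' → inner[stock >= 381] → S
sku=V41: supplier='Initech' → outer ELSE → other
sku=V52: supplier='Globex' → inner[rating >= 4] → B
sku=V53: supplier='Acme' → outer ELSE → other
sku=V63: supplier='Initech' → outer ELSE → other
sku=V66: supplier='Initech' → outer ELSE → other
sku=V67: supplier='Initech' → outer ELSE → other
sku=V69: supplier='Acme' → outer ELSE → other
sku=V99: supplier='Globex' → inner[rating >= 3] → W

other, P, other, S, other, B, other, other, other, other, other, W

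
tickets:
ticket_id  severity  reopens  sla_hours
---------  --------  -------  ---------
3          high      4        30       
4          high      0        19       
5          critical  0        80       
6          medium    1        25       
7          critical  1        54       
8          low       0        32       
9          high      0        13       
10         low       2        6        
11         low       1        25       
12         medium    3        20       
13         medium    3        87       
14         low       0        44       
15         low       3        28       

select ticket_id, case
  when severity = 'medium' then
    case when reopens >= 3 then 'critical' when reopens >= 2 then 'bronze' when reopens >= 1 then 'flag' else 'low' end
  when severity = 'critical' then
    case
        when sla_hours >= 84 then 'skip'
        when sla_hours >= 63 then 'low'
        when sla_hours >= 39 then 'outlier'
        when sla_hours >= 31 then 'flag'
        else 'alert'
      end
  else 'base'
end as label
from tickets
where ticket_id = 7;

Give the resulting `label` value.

ticket_id = 7: severity=critical, reopens=1, sla_hours=54.
severity='critical' → inner[sla_hours >= 39] → outlier

outlier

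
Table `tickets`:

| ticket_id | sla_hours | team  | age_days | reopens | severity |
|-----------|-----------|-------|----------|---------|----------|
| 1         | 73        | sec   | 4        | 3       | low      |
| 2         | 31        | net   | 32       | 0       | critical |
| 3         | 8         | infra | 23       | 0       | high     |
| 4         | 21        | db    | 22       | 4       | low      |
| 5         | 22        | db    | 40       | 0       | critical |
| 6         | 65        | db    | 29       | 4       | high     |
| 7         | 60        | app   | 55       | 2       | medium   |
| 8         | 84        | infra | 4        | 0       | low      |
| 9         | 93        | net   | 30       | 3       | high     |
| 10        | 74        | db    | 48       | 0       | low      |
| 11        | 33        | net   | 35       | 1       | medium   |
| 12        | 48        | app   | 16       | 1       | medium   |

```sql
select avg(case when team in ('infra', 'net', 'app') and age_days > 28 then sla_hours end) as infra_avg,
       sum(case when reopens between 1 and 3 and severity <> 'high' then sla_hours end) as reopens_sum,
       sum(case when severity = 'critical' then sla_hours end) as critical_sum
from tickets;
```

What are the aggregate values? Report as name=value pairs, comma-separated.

infra_avg=54.25, reopens_sum=214, critical_sum=53

[infra_avg: team in ('infra', 'net', 'app') and age_days > 28]
ticket_id=1: ✗
ticket_id=2: ✓ → 31
ticket_id=3: ✗
ticket_id=4: ✗
ticket_id=5: ✗
ticket_id=6: ✗
ticket_id=7: ✓ → 60
ticket_id=8: ✗
ticket_id=9: ✓ → 93
ticket_id=10: ✗
ticket_id=11: ✓ → 33
ticket_id=12: ✗
infra_avg = (31 + 60 + 93 + 33) / 4 = 54.25
—
[reopens_sum: reopens between 1 and 3 and severity <> 'high']
ticket_id=1: ✓ → 73
ticket_id=2: ✗
ticket_id=3: ✗
ticket_id=4: ✗
ticket_id=5: ✗
ticket_id=6: ✗
ticket_id=7: ✓ → 60
ticket_id=8: ✗
ticket_id=9: ✗
ticket_id=10: ✗
ticket_id=11: ✓ → 33
ticket_id=12: ✓ → 48
reopens_sum = 73 + 60 + 33 + 48 = 214
—
[critical_sum: severity = 'critical']
ticket_id=1: ✗
ticket_id=2: ✓ → 31
ticket_id=3: ✗
ticket_id=4: ✗
ticket_id=5: ✓ → 22
ticket_id=6: ✗
ticket_id=7: ✗
ticket_id=8: ✗
ticket_id=9: ✗
ticket_id=10: ✗
ticket_id=11: ✗
ticket_id=12: ✗
critical_sum = 31 + 22 = 53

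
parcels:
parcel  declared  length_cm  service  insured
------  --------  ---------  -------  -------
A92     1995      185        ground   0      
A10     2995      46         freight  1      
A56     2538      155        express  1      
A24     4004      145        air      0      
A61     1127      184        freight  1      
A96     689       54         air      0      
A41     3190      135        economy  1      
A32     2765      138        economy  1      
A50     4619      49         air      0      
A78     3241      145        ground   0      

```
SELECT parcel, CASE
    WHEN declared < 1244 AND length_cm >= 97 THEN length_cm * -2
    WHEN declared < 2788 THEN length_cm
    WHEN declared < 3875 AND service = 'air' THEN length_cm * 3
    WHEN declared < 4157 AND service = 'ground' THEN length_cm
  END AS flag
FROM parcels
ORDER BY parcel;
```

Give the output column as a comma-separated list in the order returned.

parcel=A10: (no match → NULL) → NULL
parcel=A24: (no match → NULL) → NULL
parcel=A32: declared < 2788 → 138
parcel=A41: (no match → NULL) → NULL
parcel=A50: (no match → NULL) → NULL
parcel=A56: declared < 2788 → 155
parcel=A61: declared < 1244 AND length_cm >= 97 → -368
parcel=A78: declared < 4157 AND service = 'ground' → 145
parcel=A92: declared < 2788 → 185
parcel=A96: declared < 2788 → 54

NULL, NULL, 138, NULL, NULL, 155, -368, 145, 185, 54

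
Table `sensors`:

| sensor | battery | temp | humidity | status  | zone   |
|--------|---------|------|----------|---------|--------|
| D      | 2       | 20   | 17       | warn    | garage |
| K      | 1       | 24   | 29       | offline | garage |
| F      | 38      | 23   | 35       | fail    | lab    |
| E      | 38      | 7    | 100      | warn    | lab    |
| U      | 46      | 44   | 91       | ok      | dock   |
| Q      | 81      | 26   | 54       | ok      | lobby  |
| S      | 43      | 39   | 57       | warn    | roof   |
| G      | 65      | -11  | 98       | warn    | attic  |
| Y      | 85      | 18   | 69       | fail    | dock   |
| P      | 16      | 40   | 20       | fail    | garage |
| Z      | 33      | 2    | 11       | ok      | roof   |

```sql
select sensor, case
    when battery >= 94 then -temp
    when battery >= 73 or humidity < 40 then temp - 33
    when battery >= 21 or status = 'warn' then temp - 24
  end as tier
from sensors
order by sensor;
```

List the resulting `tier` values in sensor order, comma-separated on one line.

sensor=D: battery >= 73 or humidity < 40 → -13
sensor=E: battery >= 21 or status = 'warn' → -17
sensor=F: battery >= 73 or humidity < 40 → -10
sensor=G: battery >= 21 or status = 'warn' → -35
sensor=K: battery >= 73 or humidity < 40 → -9
sensor=P: battery >= 73 or humidity < 40 → 7
sensor=Q: battery >= 73 or humidity < 40 → -7
sensor=S: battery >= 21 or status = 'warn' → 15
sensor=U: battery >= 21 or status = 'warn' → 20
sensor=Y: battery >= 73 or humidity < 40 → -15
sensor=Z: battery >= 73 or humidity < 40 → -31

-13, -17, -10, -35, -9, 7, -7, 15, 20, -15, -31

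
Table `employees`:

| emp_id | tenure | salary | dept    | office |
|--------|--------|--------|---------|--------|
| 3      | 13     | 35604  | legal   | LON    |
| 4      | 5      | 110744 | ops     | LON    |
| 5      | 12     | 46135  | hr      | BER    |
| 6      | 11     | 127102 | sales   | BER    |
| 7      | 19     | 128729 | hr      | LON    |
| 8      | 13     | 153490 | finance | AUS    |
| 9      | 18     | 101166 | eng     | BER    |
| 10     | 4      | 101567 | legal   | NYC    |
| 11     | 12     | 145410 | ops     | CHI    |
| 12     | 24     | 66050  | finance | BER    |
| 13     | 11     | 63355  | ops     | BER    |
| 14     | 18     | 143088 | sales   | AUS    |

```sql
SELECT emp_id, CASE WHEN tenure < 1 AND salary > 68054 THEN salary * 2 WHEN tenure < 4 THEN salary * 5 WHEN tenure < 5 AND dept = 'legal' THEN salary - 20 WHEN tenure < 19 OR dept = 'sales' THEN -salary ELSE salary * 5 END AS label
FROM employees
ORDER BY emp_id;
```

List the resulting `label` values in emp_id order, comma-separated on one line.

emp_id=3: tenure < 19 OR dept = 'sales' → -35604
emp_id=4: tenure < 19 OR dept = 'sales' → -110744
emp_id=5: tenure < 19 OR dept = 'sales' → -46135
emp_id=6: tenure < 19 OR dept = 'sales' → -127102
emp_id=7: ELSE → 643645
emp_id=8: tenure < 19 OR dept = 'sales' → -153490
emp_id=9: tenure < 19 OR dept = 'sales' → -101166
emp_id=10: tenure < 5 AND dept = 'legal' → 101547
emp_id=11: tenure < 19 OR dept = 'sales' → -145410
emp_id=12: ELSE → 330250
emp_id=13: tenure < 19 OR dept = 'sales' → -63355
emp_id=14: tenure < 19 OR dept = 'sales' → -143088

-35604, -110744, -46135, -127102, 643645, -153490, -101166, 101547, -145410, 330250, -63355, -143088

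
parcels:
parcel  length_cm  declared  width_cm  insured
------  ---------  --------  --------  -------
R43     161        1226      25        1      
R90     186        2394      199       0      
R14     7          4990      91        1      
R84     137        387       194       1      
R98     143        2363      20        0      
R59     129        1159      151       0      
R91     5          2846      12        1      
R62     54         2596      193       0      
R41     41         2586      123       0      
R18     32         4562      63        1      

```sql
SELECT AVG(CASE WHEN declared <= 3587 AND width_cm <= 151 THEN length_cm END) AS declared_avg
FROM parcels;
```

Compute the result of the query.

95.8

parcel=R43: ✓ → 161
parcel=R90: ✗
parcel=R14: ✗
parcel=R84: ✗
parcel=R98: ✓ → 143
parcel=R59: ✓ → 129
parcel=R91: ✓ → 5
parcel=R62: ✗
parcel=R41: ✓ → 41
parcel=R18: ✗
declared_avg = (161 + 143 + 129 + 5 + 41) / 5 = 95.8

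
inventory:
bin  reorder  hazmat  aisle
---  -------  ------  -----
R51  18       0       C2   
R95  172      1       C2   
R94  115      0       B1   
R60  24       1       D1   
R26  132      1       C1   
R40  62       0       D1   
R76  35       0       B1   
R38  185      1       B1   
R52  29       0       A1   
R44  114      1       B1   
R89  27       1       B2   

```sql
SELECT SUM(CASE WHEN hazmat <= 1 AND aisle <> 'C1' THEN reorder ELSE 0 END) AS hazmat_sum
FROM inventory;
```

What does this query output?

bin=R51: ✓ → 18
bin=R95: ✓ → 172
bin=R94: ✓ → 115
bin=R60: ✓ → 24
bin=R26: ✗
bin=R40: ✓ → 62
bin=R76: ✓ → 35
bin=R38: ✓ → 185
bin=R52: ✓ → 29
bin=R44: ✓ → 114
bin=R89: ✓ → 27
hazmat_sum = 18 + 172 + 115 + 24 + 62 + 35 + 185 + 29 + 114 + 27 = 781

781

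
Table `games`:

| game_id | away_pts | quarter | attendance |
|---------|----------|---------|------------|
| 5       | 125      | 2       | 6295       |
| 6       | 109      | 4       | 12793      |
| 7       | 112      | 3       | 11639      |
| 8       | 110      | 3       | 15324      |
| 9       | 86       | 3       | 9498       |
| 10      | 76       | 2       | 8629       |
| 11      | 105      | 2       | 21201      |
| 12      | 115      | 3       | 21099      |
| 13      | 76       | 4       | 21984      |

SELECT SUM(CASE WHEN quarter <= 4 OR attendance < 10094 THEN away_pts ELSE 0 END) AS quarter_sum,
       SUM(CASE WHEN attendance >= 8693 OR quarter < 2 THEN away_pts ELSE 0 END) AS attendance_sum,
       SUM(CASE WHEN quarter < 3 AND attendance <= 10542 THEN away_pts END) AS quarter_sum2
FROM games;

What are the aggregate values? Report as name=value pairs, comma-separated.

[quarter_sum: quarter <= 4 OR attendance < 10094]
game_id=5: ✓ → 125
game_id=6: ✓ → 109
game_id=7: ✓ → 112
game_id=8: ✓ → 110
game_id=9: ✓ → 86
game_id=10: ✓ → 76
game_id=11: ✓ → 105
game_id=12: ✓ → 115
game_id=13: ✓ → 76
quarter_sum = 125 + 109 + 112 + 110 + 86 + 76 + 105 + 115 + 76 = 914
—
[attendance_sum: attendance >= 8693 OR quarter < 2]
game_id=5: ✗
game_id=6: ✓ → 109
game_id=7: ✓ → 112
game_id=8: ✓ → 110
game_id=9: ✓ → 86
game_id=10: ✗
game_id=11: ✓ → 105
game_id=12: ✓ → 115
game_id=13: ✓ → 76
attendance_sum = 109 + 112 + 110 + 86 + 105 + 115 + 76 = 713
—
[quarter_sum2: quarter < 3 AND attendance <= 10542]
game_id=5: ✓ → 125
game_id=6: ✗
game_id=7: ✗
game_id=8: ✗
game_id=9: ✗
game_id=10: ✓ → 76
game_id=11: ✗
game_id=12: ✗
game_id=13: ✗
quarter_sum2 = 125 + 76 = 201

quarter_sum=914, attendance_sum=713, quarter_sum2=201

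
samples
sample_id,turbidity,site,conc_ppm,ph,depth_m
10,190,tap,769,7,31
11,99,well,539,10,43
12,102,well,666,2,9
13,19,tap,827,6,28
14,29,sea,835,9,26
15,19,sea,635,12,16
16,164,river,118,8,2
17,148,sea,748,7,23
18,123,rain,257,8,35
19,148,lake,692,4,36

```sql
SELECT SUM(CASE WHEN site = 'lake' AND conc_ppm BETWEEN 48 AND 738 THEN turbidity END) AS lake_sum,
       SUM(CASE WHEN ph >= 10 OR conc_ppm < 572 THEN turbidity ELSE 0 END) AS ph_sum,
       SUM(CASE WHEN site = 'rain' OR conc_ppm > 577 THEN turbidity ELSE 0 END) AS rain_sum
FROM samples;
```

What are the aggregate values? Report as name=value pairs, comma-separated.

[lake_sum: site = 'lake' AND conc_ppm BETWEEN 48 AND 738]
sample_id=10: ✗
sample_id=11: ✗
sample_id=12: ✗
sample_id=13: ✗
sample_id=14: ✗
sample_id=15: ✗
sample_id=16: ✗
sample_id=17: ✗
sample_id=18: ✗
sample_id=19: ✓ → 148
lake_sum = 148
—
[ph_sum: ph >= 10 OR conc_ppm < 572]
sample_id=10: ✗
sample_id=11: ✓ → 99
sample_id=12: ✗
sample_id=13: ✗
sample_id=14: ✗
sample_id=15: ✓ → 19
sample_id=16: ✓ → 164
sample_id=17: ✗
sample_id=18: ✓ → 123
sample_id=19: ✗
ph_sum = 99 + 19 + 164 + 123 = 405
—
[rain_sum: site = 'rain' OR conc_ppm > 577]
sample_id=10: ✓ → 190
sample_id=11: ✗
sample_id=12: ✓ → 102
sample_id=13: ✓ → 19
sample_id=14: ✓ → 29
sample_id=15: ✓ → 19
sample_id=16: ✗
sample_id=17: ✓ → 148
sample_id=18: ✓ → 123
sample_id=19: ✓ → 148
rain_sum = 190 + 102 + 19 + 29 + 19 + 148 + 123 + 148 = 778

lake_sum=148, ph_sum=405, rain_sum=778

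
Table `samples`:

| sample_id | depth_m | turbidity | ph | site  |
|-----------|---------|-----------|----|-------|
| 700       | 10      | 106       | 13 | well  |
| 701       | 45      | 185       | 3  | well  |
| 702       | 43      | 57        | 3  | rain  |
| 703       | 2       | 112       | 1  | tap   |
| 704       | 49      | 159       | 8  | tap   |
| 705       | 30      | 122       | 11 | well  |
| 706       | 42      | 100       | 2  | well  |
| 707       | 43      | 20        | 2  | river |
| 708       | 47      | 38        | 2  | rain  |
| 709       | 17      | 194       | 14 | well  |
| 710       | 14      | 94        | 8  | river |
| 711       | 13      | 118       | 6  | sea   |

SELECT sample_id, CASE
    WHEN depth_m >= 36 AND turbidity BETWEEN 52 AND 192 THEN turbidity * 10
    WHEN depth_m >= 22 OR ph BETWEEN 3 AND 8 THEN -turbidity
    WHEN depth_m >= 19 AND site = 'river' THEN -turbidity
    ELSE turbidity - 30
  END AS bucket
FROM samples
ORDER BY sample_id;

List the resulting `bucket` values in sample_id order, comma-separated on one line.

sample_id=700: ELSE → 76
sample_id=701: depth_m >= 36 AND turbidity BETWEEN 52 AND 192 → 1850
sample_id=702: depth_m >= 36 AND turbidity BETWEEN 52 AND 192 → 570
sample_id=703: ELSE → 82
sample_id=704: depth_m >= 36 AND turbidity BETWEEN 52 AND 192 → 1590
sample_id=705: depth_m >= 22 OR ph BETWEEN 3 AND 8 → -122
sample_id=706: depth_m >= 36 AND turbidity BETWEEN 52 AND 192 → 1000
sample_id=707: depth_m >= 22 OR ph BETWEEN 3 AND 8 → -20
sample_id=708: depth_m >= 22 OR ph BETWEEN 3 AND 8 → -38
sample_id=709: ELSE → 164
sample_id=710: depth_m >= 22 OR ph BETWEEN 3 AND 8 → -94
sample_id=711: depth_m >= 22 OR ph BETWEEN 3 AND 8 → -118

76, 1850, 570, 82, 1590, -122, 1000, -20, -38, 164, -94, -118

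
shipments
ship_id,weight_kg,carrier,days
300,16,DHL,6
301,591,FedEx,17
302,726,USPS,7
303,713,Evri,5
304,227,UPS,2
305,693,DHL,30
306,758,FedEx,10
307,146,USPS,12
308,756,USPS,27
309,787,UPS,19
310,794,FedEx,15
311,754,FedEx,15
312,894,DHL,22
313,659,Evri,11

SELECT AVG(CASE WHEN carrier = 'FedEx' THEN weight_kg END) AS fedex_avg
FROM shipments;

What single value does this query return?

ship_id=300: ✗
ship_id=301: ✓ → 591
ship_id=302: ✗
ship_id=303: ✗
ship_id=304: ✗
ship_id=305: ✗
ship_id=306: ✓ → 758
ship_id=307: ✗
ship_id=308: ✗
ship_id=309: ✗
ship_id=310: ✓ → 794
ship_id=311: ✓ → 754
ship_id=312: ✗
ship_id=313: ✗
fedex_avg = (591 + 758 + 794 + 754) / 4 = 724.25

724.25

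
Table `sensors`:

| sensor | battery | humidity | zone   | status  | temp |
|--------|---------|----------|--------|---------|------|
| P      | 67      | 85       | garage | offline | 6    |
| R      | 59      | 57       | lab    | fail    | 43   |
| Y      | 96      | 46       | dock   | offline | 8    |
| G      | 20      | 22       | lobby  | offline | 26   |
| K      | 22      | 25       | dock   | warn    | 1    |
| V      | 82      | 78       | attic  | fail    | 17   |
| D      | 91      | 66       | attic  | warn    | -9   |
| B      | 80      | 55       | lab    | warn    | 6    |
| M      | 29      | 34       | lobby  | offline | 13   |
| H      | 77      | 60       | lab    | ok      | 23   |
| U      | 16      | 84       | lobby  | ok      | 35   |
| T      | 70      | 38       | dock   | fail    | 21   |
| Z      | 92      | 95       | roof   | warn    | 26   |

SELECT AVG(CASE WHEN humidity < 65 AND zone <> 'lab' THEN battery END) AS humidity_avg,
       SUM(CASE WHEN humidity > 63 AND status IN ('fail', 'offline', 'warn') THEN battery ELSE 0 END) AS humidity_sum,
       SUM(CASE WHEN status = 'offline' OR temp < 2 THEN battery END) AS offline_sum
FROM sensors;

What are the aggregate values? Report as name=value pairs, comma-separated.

[humidity_avg: humidity < 65 AND zone <> 'lab']
sensor=P: ✗
sensor=R: ✗
sensor=Y: ✓ → 96
sensor=G: ✓ → 20
sensor=K: ✓ → 22
sensor=V: ✗
sensor=D: ✗
sensor=B: ✗
sensor=M: ✓ → 29
sensor=H: ✗
sensor=U: ✗
sensor=T: ✓ → 70
sensor=Z: ✗
humidity_avg = (96 + 20 + 22 + 29 + 70) / 5 = 47.4
—
[humidity_sum: humidity > 63 AND status IN ('fail', 'offline', 'warn')]
sensor=P: ✓ → 67
sensor=R: ✗
sensor=Y: ✗
sensor=G: ✗
sensor=K: ✗
sensor=V: ✓ → 82
sensor=D: ✓ → 91
sensor=B: ✗
sensor=M: ✗
sensor=H: ✗
sensor=U: ✗
sensor=T: ✗
sensor=Z: ✓ → 92
humidity_sum = 67 + 82 + 91 + 92 = 332
—
[offline_sum: status = 'offline' OR temp < 2]
sensor=P: ✓ → 67
sensor=R: ✗
sensor=Y: ✓ → 96
sensor=G: ✓ → 20
sensor=K: ✓ → 22
sensor=V: ✗
sensor=D: ✓ → 91
sensor=B: ✗
sensor=M: ✓ → 29
sensor=H: ✗
sensor=U: ✗
sensor=T: ✗
sensor=Z: ✗
offline_sum = 67 + 96 + 20 + 22 + 91 + 29 = 325

humidity_avg=47.4, humidity_sum=332, offline_sum=325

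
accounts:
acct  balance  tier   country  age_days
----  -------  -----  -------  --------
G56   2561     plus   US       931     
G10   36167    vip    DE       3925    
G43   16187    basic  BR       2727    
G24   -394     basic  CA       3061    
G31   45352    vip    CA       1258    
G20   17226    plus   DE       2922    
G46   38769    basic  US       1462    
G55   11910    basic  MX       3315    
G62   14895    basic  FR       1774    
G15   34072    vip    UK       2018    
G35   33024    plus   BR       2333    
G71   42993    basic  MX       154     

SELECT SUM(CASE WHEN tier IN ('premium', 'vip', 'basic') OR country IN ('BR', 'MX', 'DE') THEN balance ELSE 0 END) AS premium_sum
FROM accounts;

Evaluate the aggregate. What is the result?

290201

acct=G56: ✗
acct=G10: ✓ → 36167
acct=G43: ✓ → 16187
acct=G24: ✓ → -394
acct=G31: ✓ → 45352
acct=G20: ✓ → 17226
acct=G46: ✓ → 38769
acct=G55: ✓ → 11910
acct=G62: ✓ → 14895
acct=G15: ✓ → 34072
acct=G35: ✓ → 33024
acct=G71: ✓ → 42993
premium_sum = 36167 + 16187 + -394 + 45352 + 17226 + 38769 + 11910 + 14895 + 34072 + 33024 + 42993 = 290201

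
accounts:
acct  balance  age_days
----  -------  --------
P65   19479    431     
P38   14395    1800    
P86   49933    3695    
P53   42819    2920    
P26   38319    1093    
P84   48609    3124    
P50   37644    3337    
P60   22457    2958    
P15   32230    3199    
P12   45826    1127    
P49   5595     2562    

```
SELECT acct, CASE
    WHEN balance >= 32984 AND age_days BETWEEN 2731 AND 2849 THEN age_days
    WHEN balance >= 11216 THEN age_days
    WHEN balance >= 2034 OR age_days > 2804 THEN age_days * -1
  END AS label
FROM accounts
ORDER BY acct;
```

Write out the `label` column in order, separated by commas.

acct=P12: balance >= 11216 → 1127
acct=P15: balance >= 11216 → 3199
acct=P26: balance >= 11216 → 1093
acct=P38: balance >= 11216 → 1800
acct=P49: balance >= 2034 OR age_days > 2804 → -2562
acct=P50: balance >= 11216 → 3337
acct=P53: balance >= 11216 → 2920
acct=P60: balance >= 11216 → 2958
acct=P65: balance >= 11216 → 431
acct=P84: balance >= 11216 → 3124
acct=P86: balance >= 11216 → 3695

1127, 3199, 1093, 1800, -2562, 3337, 2920, 2958, 431, 3124, 3695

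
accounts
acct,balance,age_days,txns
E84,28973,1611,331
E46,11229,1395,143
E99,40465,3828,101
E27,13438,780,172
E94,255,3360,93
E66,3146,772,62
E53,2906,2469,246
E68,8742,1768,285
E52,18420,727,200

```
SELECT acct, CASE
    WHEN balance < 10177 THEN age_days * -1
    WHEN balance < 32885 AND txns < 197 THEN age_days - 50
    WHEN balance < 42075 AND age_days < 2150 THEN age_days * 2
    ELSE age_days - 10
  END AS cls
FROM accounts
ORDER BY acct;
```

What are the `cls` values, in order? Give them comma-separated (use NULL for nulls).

730, 1345, 1454, -2469, -772, -1768, 3222, -3360, 3818

acct=E27: balance < 32885 AND txns < 197 → 730
acct=E46: balance < 32885 AND txns < 197 → 1345
acct=E52: balance < 42075 AND age_days < 2150 → 1454
acct=E53: balance < 10177 → -2469
acct=E66: balance < 10177 → -772
acct=E68: balance < 10177 → -1768
acct=E84: balance < 42075 AND age_days < 2150 → 3222
acct=E94: balance < 10177 → -3360
acct=E99: ELSE → 3818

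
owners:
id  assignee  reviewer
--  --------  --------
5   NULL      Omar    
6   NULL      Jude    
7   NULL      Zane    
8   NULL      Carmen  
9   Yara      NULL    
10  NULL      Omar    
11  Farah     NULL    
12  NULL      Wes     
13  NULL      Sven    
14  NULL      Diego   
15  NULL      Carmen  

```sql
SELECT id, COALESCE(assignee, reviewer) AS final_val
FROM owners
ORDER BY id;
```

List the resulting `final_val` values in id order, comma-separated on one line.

Omar, Jude, Zane, Carmen, Yara, Omar, Farah, Wes, Sven, Diego, Carmen

id=5: assignee=NULL, reviewer=Omar → Omar
id=6: assignee=NULL, reviewer=Jude → Jude
id=7: assignee=NULL, reviewer=Zane → Zane
id=8: assignee=NULL, reviewer=Carmen → Carmen
id=9: assignee=Yara → Yara
id=10: assignee=NULL, reviewer=Omar → Omar
id=11: assignee=Farah → Farah
id=12: assignee=NULL, reviewer=Wes → Wes
id=13: assignee=NULL, reviewer=Sven → Sven
id=14: assignee=NULL, reviewer=Diego → Diego
id=15: assignee=NULL, reviewer=Carmen → Carmen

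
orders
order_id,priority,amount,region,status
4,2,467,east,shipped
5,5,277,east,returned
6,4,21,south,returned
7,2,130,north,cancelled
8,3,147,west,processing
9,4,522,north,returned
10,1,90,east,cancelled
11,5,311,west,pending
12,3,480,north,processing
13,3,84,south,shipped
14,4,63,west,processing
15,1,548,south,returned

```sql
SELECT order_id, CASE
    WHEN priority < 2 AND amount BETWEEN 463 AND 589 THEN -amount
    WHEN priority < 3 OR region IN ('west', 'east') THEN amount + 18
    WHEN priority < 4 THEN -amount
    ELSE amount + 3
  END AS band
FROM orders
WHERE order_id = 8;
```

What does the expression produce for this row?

165

order_id = 8: priority=3, amount=147, region=west, status=processing.
priority < 2 AND amount BETWEEN 463 AND 589 → false
priority < 3 OR region IN ('west', 'east') → true → 165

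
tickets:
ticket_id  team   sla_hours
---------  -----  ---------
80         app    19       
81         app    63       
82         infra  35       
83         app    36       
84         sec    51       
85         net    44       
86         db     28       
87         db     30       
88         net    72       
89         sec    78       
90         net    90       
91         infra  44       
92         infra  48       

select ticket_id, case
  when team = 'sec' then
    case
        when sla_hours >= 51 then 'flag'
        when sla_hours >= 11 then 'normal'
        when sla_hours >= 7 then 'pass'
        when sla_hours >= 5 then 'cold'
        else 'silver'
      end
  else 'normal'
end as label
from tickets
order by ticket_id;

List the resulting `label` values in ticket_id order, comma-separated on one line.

normal, normal, normal, normal, flag, normal, normal, normal, normal, flag, normal, normal, normal

ticket_id=80: team='app' → outer ELSE → normal
ticket_id=81: team='app' → outer ELSE → normal
ticket_id=82: team='infra' → outer ELSE → normal
ticket_id=83: team='app' → outer ELSE → normal
ticket_id=84: team='sec' → inner[sla_hours >= 51] → flag
ticket_id=85: team='net' → outer ELSE → normal
ticket_id=86: team='db' → outer ELSE → normal
ticket_id=87: team='db' → outer ELSE → normal
ticket_id=88: team='net' → outer ELSE → normal
ticket_id=89: team='sec' → inner[sla_hours >= 51] → flag
ticket_id=90: team='net' → outer ELSE → normal
ticket_id=91: team='infra' → outer ELSE → normal
ticket_id=92: team='infra' → outer ELSE → normal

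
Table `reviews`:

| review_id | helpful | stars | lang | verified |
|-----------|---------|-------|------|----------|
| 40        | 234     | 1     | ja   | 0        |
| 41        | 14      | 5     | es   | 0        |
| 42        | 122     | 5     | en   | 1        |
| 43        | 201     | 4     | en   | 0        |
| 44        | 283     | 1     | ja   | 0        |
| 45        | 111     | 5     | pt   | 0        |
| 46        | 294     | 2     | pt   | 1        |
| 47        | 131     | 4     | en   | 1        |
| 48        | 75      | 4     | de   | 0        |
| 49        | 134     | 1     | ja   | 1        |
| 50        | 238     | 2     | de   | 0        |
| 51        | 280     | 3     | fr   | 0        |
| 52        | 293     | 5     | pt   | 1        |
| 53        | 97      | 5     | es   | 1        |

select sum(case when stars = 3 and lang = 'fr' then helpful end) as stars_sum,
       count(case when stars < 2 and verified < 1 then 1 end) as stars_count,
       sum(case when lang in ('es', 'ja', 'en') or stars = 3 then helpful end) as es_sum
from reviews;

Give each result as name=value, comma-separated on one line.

stars_sum=280, stars_count=2, es_sum=1496

[stars_sum: stars = 3 and lang = 'fr']
review_id=40: ✗
review_id=41: ✗
review_id=42: ✗
review_id=43: ✗
review_id=44: ✗
review_id=45: ✗
review_id=46: ✗
review_id=47: ✗
review_id=48: ✗
review_id=49: ✗
review_id=50: ✗
review_id=51: ✓ → 280
review_id=52: ✗
review_id=53: ✗
stars_sum = 280
—
[stars_count: stars < 2 and verified < 1]
review_id=40: ✓ → 1
review_id=41: ✗
review_id=42: ✗
review_id=43: ✗
review_id=44: ✓ → 1
review_id=45: ✗
review_id=46: ✗
review_id=47: ✗
review_id=48: ✗
review_id=49: ✗
review_id=50: ✗
review_id=51: ✗
review_id=52: ✗
review_id=53: ✗
stars_count = COUNT(1, 1) = 2
—
[es_sum: lang in ('es', 'ja', 'en') or stars = 3]
review_id=40: ✓ → 234
review_id=41: ✓ → 14
review_id=42: ✓ → 122
review_id=43: ✓ → 201
review_id=44: ✓ → 283
review_id=45: ✗
review_id=46: ✗
review_id=47: ✓ → 131
review_id=48: ✗
review_id=49: ✓ → 134
review_id=50: ✗
review_id=51: ✓ → 280
review_id=52: ✗
review_id=53: ✓ → 97
es_sum = 234 + 14 + 122 + 201 + 283 + 131 + 134 + 280 + 97 = 1496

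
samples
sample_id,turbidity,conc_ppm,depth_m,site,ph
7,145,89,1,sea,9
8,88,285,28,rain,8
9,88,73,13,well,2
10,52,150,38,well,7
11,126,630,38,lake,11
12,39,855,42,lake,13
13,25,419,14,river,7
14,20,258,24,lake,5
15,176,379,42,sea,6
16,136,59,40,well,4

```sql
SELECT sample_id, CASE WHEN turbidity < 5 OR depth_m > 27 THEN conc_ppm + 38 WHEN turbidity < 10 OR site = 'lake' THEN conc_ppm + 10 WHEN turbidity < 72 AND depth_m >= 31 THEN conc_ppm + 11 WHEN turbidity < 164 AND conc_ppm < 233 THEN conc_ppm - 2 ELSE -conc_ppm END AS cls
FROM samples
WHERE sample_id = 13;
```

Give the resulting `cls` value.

-419

sample_id = 13: turbidity=25, conc_ppm=419, depth_m=14, site=river, ph=7.
turbidity < 5 OR depth_m > 27 → false
turbidity < 10 OR site = 'lake' → false
turbidity < 72 AND depth_m >= 31 → false
turbidity < 164 AND conc_ppm < 233 → false
No prior WHEN matched → ELSE → -419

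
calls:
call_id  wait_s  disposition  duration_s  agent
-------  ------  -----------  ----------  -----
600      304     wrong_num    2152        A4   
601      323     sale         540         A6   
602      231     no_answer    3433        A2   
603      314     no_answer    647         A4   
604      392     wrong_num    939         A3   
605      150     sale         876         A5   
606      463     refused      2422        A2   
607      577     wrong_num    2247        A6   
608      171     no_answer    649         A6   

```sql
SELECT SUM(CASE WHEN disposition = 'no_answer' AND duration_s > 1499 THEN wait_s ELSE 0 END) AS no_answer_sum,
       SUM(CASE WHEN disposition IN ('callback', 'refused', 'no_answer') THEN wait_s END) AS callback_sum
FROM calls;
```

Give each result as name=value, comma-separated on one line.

[no_answer_sum: disposition = 'no_answer' AND duration_s > 1499]
call_id=600: ✗
call_id=601: ✗
call_id=602: ✓ → 231
call_id=603: ✗
call_id=604: ✗
call_id=605: ✗
call_id=606: ✗
call_id=607: ✗
call_id=608: ✗
no_answer_sum = 231
—
[callback_sum: disposition IN ('callback', 'refused', 'no_answer')]
call_id=600: ✗
call_id=601: ✗
call_id=602: ✓ → 231
call_id=603: ✓ → 314
call_id=604: ✗
call_id=605: ✗
call_id=606: ✓ → 463
call_id=607: ✗
call_id=608: ✓ → 171
callback_sum = 231 + 314 + 463 + 171 = 1179

no_answer_sum=231, callback_sum=1179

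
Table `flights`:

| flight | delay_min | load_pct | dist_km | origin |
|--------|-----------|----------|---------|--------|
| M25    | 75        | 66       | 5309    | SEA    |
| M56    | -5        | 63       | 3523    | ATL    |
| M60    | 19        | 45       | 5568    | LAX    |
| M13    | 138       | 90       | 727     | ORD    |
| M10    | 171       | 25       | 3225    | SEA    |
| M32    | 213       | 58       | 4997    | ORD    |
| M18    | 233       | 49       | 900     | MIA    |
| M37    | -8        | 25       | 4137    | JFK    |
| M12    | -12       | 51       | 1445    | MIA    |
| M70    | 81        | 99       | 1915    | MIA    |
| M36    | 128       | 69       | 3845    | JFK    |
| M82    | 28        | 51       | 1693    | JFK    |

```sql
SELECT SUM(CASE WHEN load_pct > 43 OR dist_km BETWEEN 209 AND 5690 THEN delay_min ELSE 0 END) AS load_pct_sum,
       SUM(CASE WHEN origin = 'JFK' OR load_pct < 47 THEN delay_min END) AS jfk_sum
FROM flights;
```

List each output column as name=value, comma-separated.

[load_pct_sum: load_pct > 43 OR dist_km BETWEEN 209 AND 5690]
flight=M25: ✓ → 75
flight=M56: ✓ → -5
flight=M60: ✓ → 19
flight=M13: ✓ → 138
flight=M10: ✓ → 171
flight=M32: ✓ → 213
flight=M18: ✓ → 233
flight=M37: ✓ → -8
flight=M12: ✓ → -12
flight=M70: ✓ → 81
flight=M36: ✓ → 128
flight=M82: ✓ → 28
load_pct_sum = 75 + -5 + 19 + 138 + 171 + 213 + 233 + -8 + -12 + 81 + 128 + 28 = 1061
—
[jfk_sum: origin = 'JFK' OR load_pct < 47]
flight=M25: ✗
flight=M56: ✗
flight=M60: ✓ → 19
flight=M13: ✗
flight=M10: ✓ → 171
flight=M32: ✗
flight=M18: ✗
flight=M37: ✓ → -8
flight=M12: ✗
flight=M70: ✗
flight=M36: ✓ → 128
flight=M82: ✓ → 28
jfk_sum = 19 + 171 + -8 + 128 + 28 = 338

load_pct_sum=1061, jfk_sum=338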